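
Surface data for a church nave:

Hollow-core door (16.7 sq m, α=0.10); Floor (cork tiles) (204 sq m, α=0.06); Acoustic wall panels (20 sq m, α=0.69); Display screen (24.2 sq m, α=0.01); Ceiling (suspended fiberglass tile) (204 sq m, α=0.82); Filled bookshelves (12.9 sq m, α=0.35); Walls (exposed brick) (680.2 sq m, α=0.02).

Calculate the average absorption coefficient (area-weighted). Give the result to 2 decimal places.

0.18

Total surface area S = 1162.0 sq m.
Weighted sum Σ Sα = 213.351.
ᾱ = A/S = 0.18.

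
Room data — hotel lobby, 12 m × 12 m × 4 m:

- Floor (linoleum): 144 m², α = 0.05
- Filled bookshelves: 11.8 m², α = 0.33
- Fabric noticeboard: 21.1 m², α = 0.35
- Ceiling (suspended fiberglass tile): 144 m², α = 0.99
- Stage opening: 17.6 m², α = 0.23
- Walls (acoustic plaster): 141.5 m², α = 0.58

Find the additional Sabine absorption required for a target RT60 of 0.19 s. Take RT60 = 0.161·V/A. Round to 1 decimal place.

Summing Sᵢαᵢ: 7.200 + 3.894 + 7.385 + 142.560 + 4.048 + 82.070 → A₁ = 247.157 sabins.
For T = 0.19 s, need A₂ = 0.161·V/T = 0.161·576/0.19 = 488.084 sabins.
Shortfall: 488.084 − 247.157 = 240.9 sabins.

240.9 sabins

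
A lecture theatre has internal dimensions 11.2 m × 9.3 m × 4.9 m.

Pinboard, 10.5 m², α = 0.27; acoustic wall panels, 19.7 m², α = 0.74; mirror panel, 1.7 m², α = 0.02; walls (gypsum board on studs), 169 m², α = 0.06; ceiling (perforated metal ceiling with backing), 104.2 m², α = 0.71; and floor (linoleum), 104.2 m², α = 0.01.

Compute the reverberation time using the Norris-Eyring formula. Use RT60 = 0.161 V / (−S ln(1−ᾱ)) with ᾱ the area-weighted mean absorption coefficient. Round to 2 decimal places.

Total surface area S = 10.5 + 19.7 + 1.7 + 169 + 104.2 + 104.2 = 409.3 m².
Absorption A = 10.5×0.27 + 19.7×0.74 + 1.7×0.02 + 169×0.06 + 104.2×0.71 + 104.2×0.01 = 102.611 sabins.
Mean coefficient ᾱ = A/S = 0.2507.
Eyring denominator: −S ln(1−ᾱ) = 118.130.
V = 11.2 × 9.3 × 4.9 = 510.384 m³.
T = 0.161·V/[−S·ln(1−ᾱ)] = 0.161·510.384/118.130 = 0.70 s.

0.70 s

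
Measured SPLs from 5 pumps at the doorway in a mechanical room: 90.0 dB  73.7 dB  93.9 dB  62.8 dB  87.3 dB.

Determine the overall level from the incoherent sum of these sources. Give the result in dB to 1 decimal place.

96.0 dB

Σ 10^(Lᵢ/10) = 4.017e+09.
L_total = 10·log₁₀(4.017e+09) = 96.0 dB.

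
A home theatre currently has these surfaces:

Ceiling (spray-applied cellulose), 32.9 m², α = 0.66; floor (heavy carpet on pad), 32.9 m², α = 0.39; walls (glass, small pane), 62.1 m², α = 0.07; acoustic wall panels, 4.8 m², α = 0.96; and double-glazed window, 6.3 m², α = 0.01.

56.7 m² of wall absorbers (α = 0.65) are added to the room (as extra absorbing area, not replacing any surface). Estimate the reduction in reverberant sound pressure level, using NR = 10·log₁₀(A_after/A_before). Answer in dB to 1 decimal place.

2.7 dB

A_before = Σ Sᵢαᵢ = 32.9*0.66 + 32.9*0.39 + 62.1*0.07 + 4.8*0.96 + 6.3*0.01 = 43.563 sabins.
Added absorption = 56.7 × 0.65 = 36.855 sabins.
A_after = 43.563 + 36.855 = 80.418 sabins.
NR = 10·log₁₀(80.418/43.563) = 2.7 dB.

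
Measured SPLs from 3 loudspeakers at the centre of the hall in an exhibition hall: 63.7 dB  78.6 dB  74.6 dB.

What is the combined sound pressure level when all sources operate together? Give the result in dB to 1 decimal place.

Sum in the linear (power) domain: Σ 10^(Lᵢ/10) = 10^(63.7/10) + 10^(78.6/10) + 10^(74.6/10) = 1.036e+08.
Combined level = 10 log₁₀(1.036e+08) = 80.2 dB.

80.2 dB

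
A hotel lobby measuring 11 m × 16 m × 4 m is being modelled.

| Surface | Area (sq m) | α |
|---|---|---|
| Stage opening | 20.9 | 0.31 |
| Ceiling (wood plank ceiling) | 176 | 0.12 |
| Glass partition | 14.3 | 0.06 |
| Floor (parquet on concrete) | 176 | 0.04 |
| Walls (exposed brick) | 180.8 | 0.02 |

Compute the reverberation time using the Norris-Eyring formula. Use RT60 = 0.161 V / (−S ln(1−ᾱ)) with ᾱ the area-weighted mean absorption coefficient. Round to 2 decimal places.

Total surface area S = 20.9 + 176 + 14.3 + 176 + 180.8 = 568.0 sq m.
Σ(Sᵢαᵢ) = 20.9×0.31 + 176×0.12 + 14.3×0.06 + 176×0.04 + 180.8×0.02 = 39.113.
Mean coefficient ᾱ = A/S = 0.0689.
Eyring denominator: −S ln(1−ᾱ) = 40.549.
V = 11 × 16 × 4 = 704 m³.
RT60 = 0.161 × 704 / 40.549 = 2.80 s.

2.80 s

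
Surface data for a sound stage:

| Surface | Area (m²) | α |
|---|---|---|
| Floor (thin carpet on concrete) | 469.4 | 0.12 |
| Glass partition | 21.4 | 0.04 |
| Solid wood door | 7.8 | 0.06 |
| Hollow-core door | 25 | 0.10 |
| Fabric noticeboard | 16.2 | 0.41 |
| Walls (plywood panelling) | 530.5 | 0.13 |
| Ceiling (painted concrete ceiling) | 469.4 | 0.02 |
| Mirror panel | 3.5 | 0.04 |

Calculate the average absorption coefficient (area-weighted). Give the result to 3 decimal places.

S = Σ Sᵢ = 469.4 + 21.4 + 7.8 + 25 + 16.2 + 530.5 + 469.4 + 3.5 = 1543.2 m².
Σ(Sᵢαᵢ) = 469.4×0.12 + 21.4×0.04 + 7.8×0.06 + 25×0.10 + 16.2×0.41 + 530.5×0.13 + 469.4×0.02 + 3.5×0.04 = 145.287.
ᾱ = A/S = 0.094.

0.094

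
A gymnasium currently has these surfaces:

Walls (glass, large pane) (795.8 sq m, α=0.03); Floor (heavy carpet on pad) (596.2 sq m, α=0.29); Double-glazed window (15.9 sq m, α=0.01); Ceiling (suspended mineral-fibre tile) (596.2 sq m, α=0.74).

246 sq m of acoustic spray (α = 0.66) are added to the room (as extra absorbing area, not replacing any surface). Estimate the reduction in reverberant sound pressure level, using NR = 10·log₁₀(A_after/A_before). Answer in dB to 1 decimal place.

1.0 dB

A_before = Σ Sᵢαᵢ = 795.8·0.03 + 596.2·0.29 + 15.9·0.01 + 596.2·0.74 = 638.119 sabins.
Added absorption = 246 × 0.66 = 162.360 sabins.
New total A_after = 800.479 sabins.
NR = 10·log₁₀(800.479/638.119) = 1.0 dB.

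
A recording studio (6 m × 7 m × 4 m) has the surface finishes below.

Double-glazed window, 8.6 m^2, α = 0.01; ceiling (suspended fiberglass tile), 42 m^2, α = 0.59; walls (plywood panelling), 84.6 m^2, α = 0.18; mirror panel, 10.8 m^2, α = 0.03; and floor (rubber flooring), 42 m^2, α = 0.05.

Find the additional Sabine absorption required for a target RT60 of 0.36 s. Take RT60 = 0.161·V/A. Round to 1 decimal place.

32.6 sabins

Total absorption A₁ = 8.6*0.01 + 42*0.59 + 84.6*0.18 + 10.8*0.03 + 42*0.05
  = 0.086 + 24.780 + 15.228 + 0.324 + 2.100 = 42.518 m^2 sabins.
For T = 0.36 s, need A₂ = 0.161·V/T = 0.161·168/0.36 = 75.133 sabins.
Shortfall: 75.133 − 42.518 = 32.6 sabins.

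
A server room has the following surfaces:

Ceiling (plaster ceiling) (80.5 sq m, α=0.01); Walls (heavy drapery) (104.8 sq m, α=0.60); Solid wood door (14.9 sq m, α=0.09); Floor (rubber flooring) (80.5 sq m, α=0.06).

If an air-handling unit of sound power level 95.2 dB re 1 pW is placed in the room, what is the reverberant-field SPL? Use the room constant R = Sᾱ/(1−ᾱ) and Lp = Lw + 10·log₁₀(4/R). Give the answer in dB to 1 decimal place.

81.5 dB

Σ(Sᵢαᵢ) = 80.5×0.01 + 104.8×0.60 + 14.9×0.09 + 80.5×0.06 = 69.856; total area S = 280.7 sq m.
ᾱ = 0.2489, so room constant R = A/(1−ᾱ) = 93.005 sq m.
Lp = Lw + 10 log₁₀(4/R) = 95.2 -13.66 = 81.5 dB.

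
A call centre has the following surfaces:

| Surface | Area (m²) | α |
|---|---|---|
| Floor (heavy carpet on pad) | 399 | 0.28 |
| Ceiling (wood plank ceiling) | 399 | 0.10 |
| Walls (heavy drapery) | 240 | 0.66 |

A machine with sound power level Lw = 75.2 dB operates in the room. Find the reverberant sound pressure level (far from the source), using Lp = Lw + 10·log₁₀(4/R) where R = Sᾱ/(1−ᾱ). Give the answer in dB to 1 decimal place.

A = 310.020 sabins; S = 1038.0 m².
ᾱ = 0.2987, so room constant R = A/(1−ᾱ) = 442.065 m².
Lp = Lw + 10 log₁₀(4/R) = 75.2 -20.43 = 54.8 dB.

54.8 dB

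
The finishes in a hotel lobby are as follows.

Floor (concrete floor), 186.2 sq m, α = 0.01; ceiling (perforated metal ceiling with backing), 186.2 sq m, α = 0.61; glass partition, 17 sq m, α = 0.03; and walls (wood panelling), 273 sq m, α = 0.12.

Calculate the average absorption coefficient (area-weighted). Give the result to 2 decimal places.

0.22

S = Σ Sᵢ = 186.2 + 186.2 + 17 + 273 = 662.4 sq m.
Weighted sum Σ Sα = 148.714.
ᾱ = A/S = 0.22.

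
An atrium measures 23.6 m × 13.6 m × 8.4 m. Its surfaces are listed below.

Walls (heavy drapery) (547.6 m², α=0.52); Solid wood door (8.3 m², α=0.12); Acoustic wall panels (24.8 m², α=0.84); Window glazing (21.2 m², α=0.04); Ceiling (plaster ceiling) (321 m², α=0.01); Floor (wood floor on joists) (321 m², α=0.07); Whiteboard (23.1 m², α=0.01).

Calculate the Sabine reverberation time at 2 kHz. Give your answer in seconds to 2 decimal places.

Equivalent absorption area: A = 547.6·0.52 + 8.3·0.12 + 24.8·0.84 + 21.2·0.04 + 321·0.01 + 321·0.07 + 23.1·0.01 = 333.339 m².
Volume V = 23.6 × 13.6 × 8.4 = 2696.064 m³.
RT60 = 0.161 · V / A = 0.161 × 2696.064 / 333.339 = 1.30 s.

1.30 s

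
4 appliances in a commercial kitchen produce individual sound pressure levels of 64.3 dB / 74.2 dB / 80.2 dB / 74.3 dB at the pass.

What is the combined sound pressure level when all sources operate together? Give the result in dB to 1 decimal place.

82.1 dB

Converting to relative power and adding: 10^(64.3/10) + 10^(74.2/10) + 10^(80.2/10) + 10^(74.3/10) = 1.606e+08.
L_total = 10·log₁₀(1.606e+08) = 82.1 dB.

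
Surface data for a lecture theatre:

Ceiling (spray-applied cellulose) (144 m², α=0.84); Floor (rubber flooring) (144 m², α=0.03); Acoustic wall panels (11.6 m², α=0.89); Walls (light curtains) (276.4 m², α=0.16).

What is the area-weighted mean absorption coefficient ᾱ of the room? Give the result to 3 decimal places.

Total surface area S = 576.0 m².
Σ(Sᵢαᵢ) = 144×0.84 + 144×0.03 + 11.6×0.89 + 276.4×0.16 = 179.828.
ᾱ = A/S = 0.312.

0.312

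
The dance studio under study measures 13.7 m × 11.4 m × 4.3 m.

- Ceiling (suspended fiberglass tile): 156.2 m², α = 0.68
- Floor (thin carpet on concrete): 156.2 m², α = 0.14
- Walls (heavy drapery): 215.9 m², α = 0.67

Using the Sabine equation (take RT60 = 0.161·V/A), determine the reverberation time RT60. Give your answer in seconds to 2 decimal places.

0.40 s

A = Σ Sᵢαᵢ = 156.2·0.68 + 156.2·0.14 + 215.9·0.67 = 272.737 sabins.
V = 13.7·11.4·4.3 = 671.574 m³.
Sabine: RT60 = 0.161 × 671.574 / 272.737 = 0.40 s.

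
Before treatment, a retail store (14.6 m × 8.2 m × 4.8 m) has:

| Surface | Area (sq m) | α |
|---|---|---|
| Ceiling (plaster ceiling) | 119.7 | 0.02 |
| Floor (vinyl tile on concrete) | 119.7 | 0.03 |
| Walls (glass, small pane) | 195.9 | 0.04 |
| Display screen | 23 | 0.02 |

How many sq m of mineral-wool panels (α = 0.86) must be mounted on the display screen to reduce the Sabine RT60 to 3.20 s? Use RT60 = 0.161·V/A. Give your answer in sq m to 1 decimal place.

17.4

Equivalent absorption area: A₁ = 119.7*0.02 + 119.7*0.03 + 195.9*0.04 + 23*0.02 = 14.281 sq m.
V = 574.656 m³. Target absorption A₂ = 0.161 × 574.656 / 3.20 = 28.912 sabins.
ΔA needed = 28.912 − 14.281 = 14.631 sabins.
Net gain per sq m: Δα = 0.86 − 0.02 = 0.84.
Panel area = 14.631 / 0.84 = 17.4 sq m.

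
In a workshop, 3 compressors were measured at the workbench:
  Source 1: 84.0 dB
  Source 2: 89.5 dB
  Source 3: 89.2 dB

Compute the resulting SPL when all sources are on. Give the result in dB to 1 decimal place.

Sum in the linear (power) domain: Σ 10^(Lᵢ/10) = 10^(84.0/10) + 10^(89.5/10) + 10^(89.2/10) = 1.974e+09.
Combined level = 10 log₁₀(1.974e+09) = 93.0 dB.

93.0 dB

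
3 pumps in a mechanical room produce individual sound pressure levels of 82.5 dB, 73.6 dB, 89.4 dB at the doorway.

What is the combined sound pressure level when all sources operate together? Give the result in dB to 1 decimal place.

Σ 10^(Lᵢ/10) = 1.072e+09.
L_total = 10·log₁₀(1.072e+09) = 90.3 dB.

90.3 dB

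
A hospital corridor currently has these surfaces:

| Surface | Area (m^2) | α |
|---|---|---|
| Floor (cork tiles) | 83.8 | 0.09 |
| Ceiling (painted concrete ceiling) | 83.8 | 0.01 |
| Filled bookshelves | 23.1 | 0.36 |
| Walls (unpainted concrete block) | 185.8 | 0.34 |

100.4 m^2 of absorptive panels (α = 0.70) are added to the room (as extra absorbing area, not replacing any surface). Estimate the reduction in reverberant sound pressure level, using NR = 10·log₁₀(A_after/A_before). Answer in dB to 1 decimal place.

2.7 dB

Total absorption A_before = 83.8·0.09 + 83.8·0.01 + 23.1·0.36 + 185.8·0.34
  = 7.542 + 0.838 + 8.316 + 63.172 = 79.868 m^2 sabins.
Treatment contributes 100.4·0.70 = 70.280 sabins.
A_after = 79.868 + 70.280 = 150.148 sabins.
Reduction = 10 log₁₀(A_after/A_before) = 10 log₁₀(1.8800) = 2.7 dB.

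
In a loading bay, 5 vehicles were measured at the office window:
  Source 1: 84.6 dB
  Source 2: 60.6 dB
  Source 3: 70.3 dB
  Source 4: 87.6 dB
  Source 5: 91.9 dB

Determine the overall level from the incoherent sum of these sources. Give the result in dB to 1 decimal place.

93.8 dB

Sum in the linear (power) domain: Σ 10^(Lᵢ/10) = 10^(84.6/10) + 10^(60.6/10) + 10^(70.3/10) + 10^(87.6/10) + 10^(91.9/10) = 2.425e+09.
Combined level = 10 log₁₀(2.425e+09) = 93.8 dB.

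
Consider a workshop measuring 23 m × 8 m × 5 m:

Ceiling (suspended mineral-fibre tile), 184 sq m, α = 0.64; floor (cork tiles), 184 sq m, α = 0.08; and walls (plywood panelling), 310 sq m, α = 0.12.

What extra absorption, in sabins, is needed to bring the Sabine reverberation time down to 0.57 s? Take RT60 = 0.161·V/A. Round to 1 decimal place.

90.2 sabins

Equivalent absorption area: A₁ = 184*0.64 + 184*0.08 + 310*0.12 = 169.680 sq m.
Target A₂ = 0.161·920/0.57 = 259.860 sabins (V = 920 m³).
ΔA = A₂ − A₁ = 259.860 − 169.680 = 90.2 sabins.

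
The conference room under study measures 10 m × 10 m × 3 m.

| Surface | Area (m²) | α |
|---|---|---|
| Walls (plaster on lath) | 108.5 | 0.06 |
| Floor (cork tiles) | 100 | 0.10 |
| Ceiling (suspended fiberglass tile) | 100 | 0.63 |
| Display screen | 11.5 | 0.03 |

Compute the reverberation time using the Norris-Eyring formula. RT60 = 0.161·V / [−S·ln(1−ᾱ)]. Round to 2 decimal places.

0.53 sec

Total surface area S = 108.5 + 100 + 100 + 11.5 = 320.0 m².
Σ(Sᵢαᵢ) = 108.5×0.06 + 100×0.10 + 100×0.63 + 11.5×0.03 = 79.855.
Mean coefficient ᾱ = A/S = 0.2495.
Eyring denominator: −S ln(1−ᾱ) = 91.845.
V = 10 × 10 × 3 = 300 m³.
RT60 = 0.161 × 300 / 91.845 = 0.53 s.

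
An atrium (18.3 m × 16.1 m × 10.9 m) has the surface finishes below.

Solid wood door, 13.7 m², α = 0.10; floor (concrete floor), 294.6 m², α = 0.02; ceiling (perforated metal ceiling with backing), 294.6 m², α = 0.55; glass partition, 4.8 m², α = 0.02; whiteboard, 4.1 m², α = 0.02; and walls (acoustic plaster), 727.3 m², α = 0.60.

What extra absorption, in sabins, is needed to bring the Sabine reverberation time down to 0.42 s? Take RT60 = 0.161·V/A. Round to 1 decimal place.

A₁ = Σ Sᵢαᵢ = 13.7×0.10 + 294.6×0.02 + 294.6×0.55 + 4.8×0.02 + 4.1×0.02 + 727.3×0.60 = 605.850 sabins.
V = 3211.467 m³. Required absorption A₂ = 0.161 × 3211.467 / 0.42 = 1231.062 sabins.
ΔA = A₂ − A₁ = 1231.062 − 605.850 = 625.2 sabins.

625.2 sabins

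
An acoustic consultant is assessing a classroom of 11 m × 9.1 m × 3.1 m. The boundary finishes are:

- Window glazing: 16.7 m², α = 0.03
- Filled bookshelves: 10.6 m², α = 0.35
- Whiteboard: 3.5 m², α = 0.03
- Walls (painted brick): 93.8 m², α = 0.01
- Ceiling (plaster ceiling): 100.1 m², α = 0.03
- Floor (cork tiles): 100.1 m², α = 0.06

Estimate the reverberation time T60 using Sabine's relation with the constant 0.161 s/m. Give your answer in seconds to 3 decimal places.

3.503 s

Total absorption A = 16.7×0.03 + 10.6×0.35 + 3.5×0.03 + 93.8×0.01 + 100.1×0.03 + 100.1×0.06
  = 0.501 + 3.710 + 0.105 + 0.938 + 3.003 + 6.006 = 14.263 m² sabins.
Room volume: 310.31 m³.
RT60 = 0.161 · V / A = 0.161 × 310.31 / 14.263 = 3.503 s.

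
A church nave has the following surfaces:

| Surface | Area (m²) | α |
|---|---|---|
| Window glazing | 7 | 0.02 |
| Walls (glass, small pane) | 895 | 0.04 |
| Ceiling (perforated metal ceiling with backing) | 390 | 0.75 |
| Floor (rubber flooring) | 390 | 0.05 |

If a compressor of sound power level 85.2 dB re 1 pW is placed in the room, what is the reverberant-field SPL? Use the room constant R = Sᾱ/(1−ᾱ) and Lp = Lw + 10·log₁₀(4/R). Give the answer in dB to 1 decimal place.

64.8 dB

A = 347.940 sabins; S = 1682.0 m².
ᾱ = 347.940/1682.0 = 0.2069; R = Sᾱ/(1−ᾱ) = 347.940/(1−0.2069) = 438.709 m².
Lp = Lw + 10 log₁₀(4/R) = 85.2 -20.40 = 64.8 dB.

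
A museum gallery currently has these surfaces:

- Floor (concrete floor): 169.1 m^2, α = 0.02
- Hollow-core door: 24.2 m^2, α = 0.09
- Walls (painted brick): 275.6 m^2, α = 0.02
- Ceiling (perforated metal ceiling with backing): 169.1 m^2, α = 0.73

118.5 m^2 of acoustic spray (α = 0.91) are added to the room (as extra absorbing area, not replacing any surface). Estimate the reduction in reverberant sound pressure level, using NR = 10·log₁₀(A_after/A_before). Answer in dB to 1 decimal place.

Total absorption A_before = 169.1*0.02 + 24.2*0.09 + 275.6*0.02 + 169.1*0.73
  = 3.382 + 2.178 + 5.512 + 123.443 = 134.515 m^2 sabins.
Treatment contributes 118.5·0.91 = 107.835 sabins.
A_after = 134.515 + 107.835 = 242.350 sabins.
NR = 10·log₁₀(242.350/134.515) = 2.6 dB.

2.6 dB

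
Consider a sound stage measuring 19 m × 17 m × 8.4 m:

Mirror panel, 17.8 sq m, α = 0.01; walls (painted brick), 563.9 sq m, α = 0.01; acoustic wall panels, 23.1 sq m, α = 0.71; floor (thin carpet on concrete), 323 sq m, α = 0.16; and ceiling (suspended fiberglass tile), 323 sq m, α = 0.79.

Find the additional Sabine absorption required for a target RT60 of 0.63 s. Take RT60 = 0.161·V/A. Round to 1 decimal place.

A₁ = Σ Sᵢαᵢ = 17.8×0.01 + 563.9×0.01 + 23.1×0.71 + 323×0.16 + 323×0.79 = 329.068 sabins.
Target A₂ = 0.161·2713.2/0.63 = 693.373 sabins (V = 2713.2 m³).
Additional absorption ΔA = 693.373 − 329.068 = 364.3 sabins.

364.3 sabins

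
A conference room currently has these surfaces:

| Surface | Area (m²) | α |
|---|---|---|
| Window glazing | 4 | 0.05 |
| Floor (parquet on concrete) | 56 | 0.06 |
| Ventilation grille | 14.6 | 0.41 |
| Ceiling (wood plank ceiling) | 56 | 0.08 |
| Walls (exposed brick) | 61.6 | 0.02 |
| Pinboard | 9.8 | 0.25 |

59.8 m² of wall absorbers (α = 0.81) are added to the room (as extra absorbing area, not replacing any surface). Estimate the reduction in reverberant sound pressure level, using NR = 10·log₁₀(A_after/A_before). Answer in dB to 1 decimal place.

Summing Sᵢαᵢ: 0.200 + 3.360 + 5.986 + 4.480 + 1.232 + 2.450 → A_before = 17.708 sabins.
Treatment contributes 59.8·0.81 = 48.438 sabins.
New total A_after = 66.146 sabins.
NR = 10·log₁₀(66.146/17.708) = 5.7 dB.

5.7 dB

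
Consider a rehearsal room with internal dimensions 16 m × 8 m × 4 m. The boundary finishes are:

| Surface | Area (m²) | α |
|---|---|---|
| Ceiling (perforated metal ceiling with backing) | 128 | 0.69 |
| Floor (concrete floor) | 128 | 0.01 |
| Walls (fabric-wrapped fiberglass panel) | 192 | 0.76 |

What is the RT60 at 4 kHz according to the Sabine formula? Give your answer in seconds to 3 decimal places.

Summing Sᵢαᵢ: 88.320 + 1.280 + 145.920 → A = 235.520 sabins.
Volume V = 16 × 8 × 4 = 512 m³.
Sabine: RT60 = 0.161 × 512 / 235.520 = 0.350 s.

0.350 s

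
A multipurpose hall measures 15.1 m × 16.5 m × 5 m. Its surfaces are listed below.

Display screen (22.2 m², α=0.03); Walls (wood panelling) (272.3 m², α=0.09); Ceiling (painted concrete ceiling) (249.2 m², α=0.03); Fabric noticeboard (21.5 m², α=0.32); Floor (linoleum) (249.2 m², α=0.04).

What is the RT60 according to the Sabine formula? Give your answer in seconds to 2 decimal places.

Summing Sᵢαᵢ: 0.666 + 24.507 + 7.476 + 6.880 + 9.968 → A = 49.497 sabins.
Volume V = 15.1 × 16.5 × 5 = 1245.75 m³.
T = 0.161 V/A = 0.161·1245.75/49.497 = 4.05 s.

4.05 sec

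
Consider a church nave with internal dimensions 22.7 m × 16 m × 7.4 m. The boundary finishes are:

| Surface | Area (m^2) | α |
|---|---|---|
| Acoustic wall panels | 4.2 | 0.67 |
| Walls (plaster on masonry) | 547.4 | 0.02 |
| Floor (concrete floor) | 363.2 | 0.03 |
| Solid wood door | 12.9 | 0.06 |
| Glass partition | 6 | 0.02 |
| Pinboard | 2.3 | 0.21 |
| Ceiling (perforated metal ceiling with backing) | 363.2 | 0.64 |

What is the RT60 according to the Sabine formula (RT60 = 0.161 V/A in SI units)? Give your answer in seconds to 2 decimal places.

1.67 seconds

Summing Sᵢαᵢ: 2.814 + 10.948 + 10.896 + 0.774 + 0.120 + 0.483 + 232.448 → A = 258.483 sabins.
V = 22.7·16·7.4 = 2687.68 m³.
Sabine: RT60 = 0.161 × 2687.68 / 258.483 = 1.67 s.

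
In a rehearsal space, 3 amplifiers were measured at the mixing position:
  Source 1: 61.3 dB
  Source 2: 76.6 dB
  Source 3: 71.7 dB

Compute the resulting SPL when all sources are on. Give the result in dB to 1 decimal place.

77.9 dB

Converting to relative power and adding: 10^(61.3/10) + 10^(76.6/10) + 10^(71.7/10) = 6.185e+07.
Combined level = 10 log₁₀(6.185e+07) = 77.9 dB.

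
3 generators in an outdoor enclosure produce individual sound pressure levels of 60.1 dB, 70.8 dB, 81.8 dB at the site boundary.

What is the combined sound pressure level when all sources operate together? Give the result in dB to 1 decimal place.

82.2 dB

Sum in the linear (power) domain: Σ 10^(Lᵢ/10) = 10^(60.1/10) + 10^(70.8/10) + 10^(81.8/10) = 1.644e+08.
Combined level = 10 log₁₀(1.644e+08) = 82.2 dB.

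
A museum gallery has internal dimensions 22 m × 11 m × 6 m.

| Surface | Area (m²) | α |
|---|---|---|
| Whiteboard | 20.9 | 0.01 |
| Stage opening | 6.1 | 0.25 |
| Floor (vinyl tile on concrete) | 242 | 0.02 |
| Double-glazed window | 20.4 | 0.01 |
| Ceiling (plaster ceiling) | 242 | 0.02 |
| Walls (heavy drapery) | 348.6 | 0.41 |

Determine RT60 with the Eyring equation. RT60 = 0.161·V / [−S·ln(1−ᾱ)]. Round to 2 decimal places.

1.38 sec

S = Σ Sᵢ = 880.0 m².
Absorption A = 20.9×0.01 + 6.1×0.25 + 242×0.02 + 20.4×0.01 + 242×0.02 + 348.6×0.41 = 154.544 sabins.
Mean coefficient ᾱ = A/S = 0.1756.
−S·ln(1−ᾱ) = −880.0 × ln(1 − 0.1756) = 169.927.
V = 22 × 11 × 6 = 1452 m³.
T = 0.161·V/[−S·ln(1−ᾱ)] = 0.161·1452/169.927 = 1.38 s.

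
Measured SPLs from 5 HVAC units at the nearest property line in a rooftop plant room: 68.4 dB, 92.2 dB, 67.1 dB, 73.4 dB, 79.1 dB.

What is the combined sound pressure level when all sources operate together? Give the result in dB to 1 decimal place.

92.5 dB

Σ 10^(Lᵢ/10) = 1.775e+09.
Combined level = 10 log₁₀(1.775e+09) = 92.5 dB.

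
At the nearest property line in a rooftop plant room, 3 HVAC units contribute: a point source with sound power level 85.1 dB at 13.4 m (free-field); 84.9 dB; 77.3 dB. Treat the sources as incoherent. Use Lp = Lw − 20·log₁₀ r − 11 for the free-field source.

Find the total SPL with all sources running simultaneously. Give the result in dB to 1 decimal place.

Source at 13.4 m: Lp = 85.1 − 20·log₁₀(13.4) − 11 = 51.6 dB.
Σ 10^(Lᵢ/10) = 3.629e+08.
L_total = 10·log₁₀(3.629e+08) = 85.6 dB.

85.6 dB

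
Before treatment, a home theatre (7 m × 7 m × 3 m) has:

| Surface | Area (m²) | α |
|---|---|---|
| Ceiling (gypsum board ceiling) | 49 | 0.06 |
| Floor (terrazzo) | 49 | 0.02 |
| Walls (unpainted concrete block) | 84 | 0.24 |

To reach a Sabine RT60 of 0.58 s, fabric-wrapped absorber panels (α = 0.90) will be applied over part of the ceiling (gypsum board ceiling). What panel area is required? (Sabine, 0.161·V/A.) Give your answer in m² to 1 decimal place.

19.9

Summing Sᵢαᵢ: 2.940 + 0.980 + 20.160 → A₁ = 24.080 sabins.
Required A₂ = 0.161·147/0.58 = 40.805 sabins.
ΔA needed = 40.805 − 24.080 = 16.725 sabins.
Each m² of panel replacing the ceiling (gypsum board ceiling) adds (0.90 − 0.06) = 0.84 sabins.
Panel area = 16.725 / 0.84 = 19.9 m².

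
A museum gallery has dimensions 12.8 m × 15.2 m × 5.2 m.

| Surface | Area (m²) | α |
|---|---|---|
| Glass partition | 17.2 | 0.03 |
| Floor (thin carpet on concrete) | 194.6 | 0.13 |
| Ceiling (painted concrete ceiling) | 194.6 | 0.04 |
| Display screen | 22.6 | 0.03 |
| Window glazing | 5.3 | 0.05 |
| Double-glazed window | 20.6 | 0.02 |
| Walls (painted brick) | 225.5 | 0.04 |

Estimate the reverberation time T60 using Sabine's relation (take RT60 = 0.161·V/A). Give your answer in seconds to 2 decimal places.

Total absorption A = 17.2×0.03 + 194.6×0.13 + 194.6×0.04 + 22.6×0.03 + 5.3×0.05 + 20.6×0.02 + 225.5×0.04
  = 0.516 + 25.298 + 7.784 + 0.678 + 0.265 + 0.412 + 9.020 = 43.973 m² sabins.
V = 12.8·15.2·5.2 = 1011.712 m³.
T = 0.161 V/A = 0.161·1011.712/43.973 = 3.70 s.

3.70 s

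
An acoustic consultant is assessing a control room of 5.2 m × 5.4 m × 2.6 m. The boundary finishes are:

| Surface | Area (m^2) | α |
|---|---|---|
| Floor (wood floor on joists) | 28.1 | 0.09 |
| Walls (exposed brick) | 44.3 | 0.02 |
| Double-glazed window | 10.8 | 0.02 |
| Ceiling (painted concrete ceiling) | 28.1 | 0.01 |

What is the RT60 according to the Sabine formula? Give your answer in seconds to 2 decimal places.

3.00 sec

Summing Sᵢαᵢ: 2.529 + 0.886 + 0.216 + 0.281 → A = 3.912 sabins.
Room volume: 73.008 m³.
RT60 = 0.161 · V / A = 0.161 × 73.008 / 3.912 = 3.00 s.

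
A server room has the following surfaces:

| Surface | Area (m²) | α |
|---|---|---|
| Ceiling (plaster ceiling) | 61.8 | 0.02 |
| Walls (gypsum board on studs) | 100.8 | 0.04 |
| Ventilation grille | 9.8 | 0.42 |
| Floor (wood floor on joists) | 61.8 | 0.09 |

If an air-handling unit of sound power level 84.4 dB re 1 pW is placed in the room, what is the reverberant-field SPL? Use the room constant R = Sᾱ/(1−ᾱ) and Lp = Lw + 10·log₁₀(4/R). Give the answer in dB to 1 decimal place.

78.4 dB

Σ(Sᵢαᵢ) = 61.8×0.02 + 100.8×0.04 + 9.8×0.42 + 61.8×0.09 = 14.946; total area S = 234.2 m².
ᾱ = 0.0638, so room constant R = A/(1−ᾱ) = 15.965 m².
Lp = Lw + 10 log₁₀(4/R) = 84.4 -6.01 = 78.4 dB.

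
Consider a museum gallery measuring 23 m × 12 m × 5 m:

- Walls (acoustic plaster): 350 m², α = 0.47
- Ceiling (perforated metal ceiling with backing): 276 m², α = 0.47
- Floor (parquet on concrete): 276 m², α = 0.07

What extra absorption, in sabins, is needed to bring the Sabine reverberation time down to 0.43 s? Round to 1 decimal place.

203.2 sabins

Equivalent absorption area: A₁ = 350×0.47 + 276×0.47 + 276×0.07 = 313.540 m².
Target A₂ = 0.161·1380/0.43 = 516.698 sabins (V = 1380 m³).
ΔA = A₂ − A₁ = 516.698 − 313.540 = 203.2 sabins.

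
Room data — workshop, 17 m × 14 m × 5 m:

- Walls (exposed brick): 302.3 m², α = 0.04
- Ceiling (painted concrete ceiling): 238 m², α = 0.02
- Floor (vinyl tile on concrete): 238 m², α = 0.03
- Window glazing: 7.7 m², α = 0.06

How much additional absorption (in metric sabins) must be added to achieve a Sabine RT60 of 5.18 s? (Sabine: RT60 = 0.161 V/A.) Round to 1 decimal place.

A₁ = Σ Sᵢαᵢ = 302.3·0.04 + 238·0.02 + 238·0.03 + 7.7·0.06 = 24.454 sabins.
Target A₂ = 0.161·1190/5.18 = 36.986 sabins (V = 1190 m³).
Shortfall: 36.986 − 24.454 = 12.5 sabins.

12.5 sabins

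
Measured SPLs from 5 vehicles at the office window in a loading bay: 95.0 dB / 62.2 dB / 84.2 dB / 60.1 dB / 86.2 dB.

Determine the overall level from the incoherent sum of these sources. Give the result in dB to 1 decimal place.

Σ 10^(Lᵢ/10) = 3.845e+09.
Combined level = 10 log₁₀(3.845e+09) = 95.8 dB.

95.8 dB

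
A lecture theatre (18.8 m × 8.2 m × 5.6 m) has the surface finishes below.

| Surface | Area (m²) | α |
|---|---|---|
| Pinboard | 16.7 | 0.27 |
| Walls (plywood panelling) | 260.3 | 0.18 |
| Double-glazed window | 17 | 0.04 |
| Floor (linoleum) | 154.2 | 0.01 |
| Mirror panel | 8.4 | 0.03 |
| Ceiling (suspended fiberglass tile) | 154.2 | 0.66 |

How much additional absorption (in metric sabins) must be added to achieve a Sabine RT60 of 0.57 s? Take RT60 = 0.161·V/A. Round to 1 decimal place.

Summing Sᵢαᵢ: 4.509 + 46.854 + 0.680 + 1.542 + 0.252 + 101.772 → A₁ = 155.609 sabins.
For T = 0.57 s, need A₂ = 0.161·V/T = 0.161·863.296/0.57 = 243.843 sabins.
ΔA = A₂ − A₁ = 243.843 − 155.609 = 88.2 sabins.

88.2 sabins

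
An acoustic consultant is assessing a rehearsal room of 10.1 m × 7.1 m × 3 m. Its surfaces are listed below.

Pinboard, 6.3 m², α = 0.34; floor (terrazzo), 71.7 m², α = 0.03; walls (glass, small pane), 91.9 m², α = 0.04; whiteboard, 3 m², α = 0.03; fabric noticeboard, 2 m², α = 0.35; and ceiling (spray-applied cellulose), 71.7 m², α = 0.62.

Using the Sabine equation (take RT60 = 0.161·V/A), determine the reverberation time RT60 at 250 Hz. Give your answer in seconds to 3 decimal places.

0.651 s

Summing Sᵢαᵢ: 2.142 + 2.151 + 3.676 + 0.090 + 0.700 + 44.454 → A = 53.213 sabins.
V = 10.1·7.1·3 = 215.13 m³.
T = 0.161 V/A = 0.161·215.13/53.213 = 0.651 s.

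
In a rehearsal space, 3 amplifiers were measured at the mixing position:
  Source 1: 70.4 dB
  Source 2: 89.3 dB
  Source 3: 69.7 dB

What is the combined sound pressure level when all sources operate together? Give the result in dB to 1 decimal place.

Converting to relative power and adding: 10^(70.4/10) + 10^(89.3/10) + 10^(69.7/10) = 8.714e+08.
Combined level = 10 log₁₀(8.714e+08) = 89.4 dB.

89.4 dB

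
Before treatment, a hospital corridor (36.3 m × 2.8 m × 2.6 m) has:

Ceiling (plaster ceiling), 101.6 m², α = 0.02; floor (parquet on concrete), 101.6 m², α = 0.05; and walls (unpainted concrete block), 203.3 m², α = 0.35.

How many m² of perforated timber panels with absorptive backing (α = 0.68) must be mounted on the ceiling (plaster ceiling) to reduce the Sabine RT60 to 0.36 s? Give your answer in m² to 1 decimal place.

60.5

Summing Sᵢαᵢ: 2.032 + 5.080 + 71.155 → A₁ = 78.267 sabins.
V = 264.264 m³. Target absorption A₂ = 0.161 × 264.264 / 0.36 = 118.185 sabins.
Absorption to add: 118.185 − 78.267 = 39.918 sabins.
Each m² of panel replacing the ceiling (plaster ceiling) adds (0.68 − 0.02) = 0.66 sabins.
Panel area = 39.918 / 0.66 = 60.5 m².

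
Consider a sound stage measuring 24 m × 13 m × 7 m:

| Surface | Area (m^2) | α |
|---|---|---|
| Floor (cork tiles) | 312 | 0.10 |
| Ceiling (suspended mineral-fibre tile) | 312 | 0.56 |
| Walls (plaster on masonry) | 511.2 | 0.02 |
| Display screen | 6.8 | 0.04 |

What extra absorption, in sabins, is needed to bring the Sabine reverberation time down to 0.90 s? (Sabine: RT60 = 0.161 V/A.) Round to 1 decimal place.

Total absorption A₁ = 312*0.10 + 312*0.56 + 511.2*0.02 + 6.8*0.04
  = 31.200 + 174.720 + 10.224 + 0.272 = 216.416 m^2 sabins.
For T = 0.90 s, need A₂ = 0.161·V/T = 0.161·2184/0.90 = 390.693 sabins.
Shortfall: 390.693 − 216.416 = 174.3 sabins.

174.3 sabins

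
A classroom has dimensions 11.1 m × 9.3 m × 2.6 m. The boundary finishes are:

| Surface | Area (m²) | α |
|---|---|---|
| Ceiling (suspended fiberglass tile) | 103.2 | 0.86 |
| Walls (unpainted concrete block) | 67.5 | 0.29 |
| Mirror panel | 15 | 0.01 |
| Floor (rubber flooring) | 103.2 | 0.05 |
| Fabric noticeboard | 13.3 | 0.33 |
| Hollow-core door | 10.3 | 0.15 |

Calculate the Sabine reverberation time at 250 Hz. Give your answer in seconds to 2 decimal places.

Equivalent absorption area: A = 103.2×0.86 + 67.5×0.29 + 15×0.01 + 103.2×0.05 + 13.3×0.33 + 10.3×0.15 = 119.571 m².
Room volume: 268.398 m³.
T = 0.161 V/A = 0.161·268.398/119.571 = 0.36 s.

0.36 s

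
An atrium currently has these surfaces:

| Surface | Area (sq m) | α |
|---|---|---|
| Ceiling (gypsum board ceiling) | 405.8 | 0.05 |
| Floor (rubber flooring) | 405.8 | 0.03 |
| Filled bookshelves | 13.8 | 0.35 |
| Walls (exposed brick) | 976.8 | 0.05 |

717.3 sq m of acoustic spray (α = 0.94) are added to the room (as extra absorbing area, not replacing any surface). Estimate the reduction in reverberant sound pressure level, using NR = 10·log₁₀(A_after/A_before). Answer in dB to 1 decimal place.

9.5 dB

Equivalent absorption area: A_before = 405.8*0.05 + 405.8*0.03 + 13.8*0.35 + 976.8*0.05 = 86.134 sq m.
Added absorption = 717.3 × 0.94 = 674.262 sabins.
A_after = 86.134 + 674.262 = 760.396 sabins.
Reduction = 10 log₁₀(A_after/A_before) = 10 log₁₀(8.8281) = 9.5 dB.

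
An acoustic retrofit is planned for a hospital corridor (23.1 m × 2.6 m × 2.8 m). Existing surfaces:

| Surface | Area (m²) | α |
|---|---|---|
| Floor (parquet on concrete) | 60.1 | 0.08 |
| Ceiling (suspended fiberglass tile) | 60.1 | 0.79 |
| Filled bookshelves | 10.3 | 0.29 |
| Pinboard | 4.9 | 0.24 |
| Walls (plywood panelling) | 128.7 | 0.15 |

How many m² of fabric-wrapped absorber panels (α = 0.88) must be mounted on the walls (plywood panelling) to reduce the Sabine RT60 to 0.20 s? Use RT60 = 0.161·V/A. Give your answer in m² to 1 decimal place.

81.7

Total absorption A₁ = 60.1×0.08 + 60.1×0.79 + 10.3×0.29 + 4.9×0.24 + 128.7×0.15
  = 4.808 + 47.479 + 2.987 + 1.176 + 19.305 = 75.755 m² sabins.
V = 168.168 m³. Target absorption A₂ = 0.161 × 168.168 / 0.20 = 135.375 sabins.
ΔA needed = 135.375 − 75.755 = 59.620 sabins.
Net gain per m²: Δα = 0.88 − 0.15 = 0.73.
Area = ΔA/Δα = 59.620/0.73 = 81.7 m².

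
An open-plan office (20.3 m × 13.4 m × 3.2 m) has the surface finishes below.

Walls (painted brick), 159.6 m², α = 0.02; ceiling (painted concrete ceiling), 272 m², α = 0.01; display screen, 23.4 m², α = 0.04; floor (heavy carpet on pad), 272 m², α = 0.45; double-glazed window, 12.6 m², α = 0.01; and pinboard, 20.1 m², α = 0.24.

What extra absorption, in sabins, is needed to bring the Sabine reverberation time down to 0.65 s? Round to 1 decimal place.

Summing Sᵢαᵢ: 3.192 + 2.720 + 0.936 + 122.400 + 0.126 + 4.824 → A₁ = 134.198 sabins.
V = 870.464 m³. Required absorption A₂ = 0.161 × 870.464 / 0.65 = 215.607 sabins.
ΔA = A₂ − A₁ = 215.607 − 134.198 = 81.4 sabins.

81.4 sabins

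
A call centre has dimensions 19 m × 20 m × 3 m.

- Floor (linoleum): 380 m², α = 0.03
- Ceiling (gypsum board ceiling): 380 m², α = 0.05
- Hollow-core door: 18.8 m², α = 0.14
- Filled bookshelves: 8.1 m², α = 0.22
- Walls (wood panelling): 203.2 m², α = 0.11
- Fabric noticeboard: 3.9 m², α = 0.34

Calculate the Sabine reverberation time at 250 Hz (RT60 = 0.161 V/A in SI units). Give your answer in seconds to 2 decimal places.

3.14 s

Total absorption A = 380×0.03 + 380×0.05 + 18.8×0.14 + 8.1×0.22 + 203.2×0.11 + 3.9×0.34
  = 11.400 + 19.000 + 2.632 + 1.782 + 22.352 + 1.326 = 58.492 m² sabins.
V = 19·20·3 = 1140 m³.
Sabine: RT60 = 0.161 × 1140 / 58.492 = 3.14 s.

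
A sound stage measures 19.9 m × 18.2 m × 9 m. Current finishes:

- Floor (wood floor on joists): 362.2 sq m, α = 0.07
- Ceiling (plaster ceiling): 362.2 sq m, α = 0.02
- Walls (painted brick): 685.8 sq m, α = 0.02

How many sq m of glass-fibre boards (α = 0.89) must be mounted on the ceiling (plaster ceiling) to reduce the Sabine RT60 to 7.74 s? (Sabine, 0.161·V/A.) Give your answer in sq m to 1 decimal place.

24.7

A₁ = Σ Sᵢαᵢ = 362.2×0.07 + 362.2×0.02 + 685.8×0.02 = 46.314 sabins.
Required A₂ = 0.161·3259.62/7.74 = 67.803 sabins.
ΔA needed = 67.803 − 46.314 = 21.489 sabins.
Net gain per sq m: Δα = 0.89 − 0.02 = 0.87.
Panel area = 21.489 / 0.87 = 24.7 sq m.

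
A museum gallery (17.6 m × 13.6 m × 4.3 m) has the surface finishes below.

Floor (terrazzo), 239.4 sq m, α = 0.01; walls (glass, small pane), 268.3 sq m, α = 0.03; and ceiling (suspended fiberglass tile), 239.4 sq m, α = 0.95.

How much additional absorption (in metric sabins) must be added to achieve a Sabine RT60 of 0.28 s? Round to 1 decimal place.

Summing Sᵢαᵢ: 2.394 + 8.049 + 227.430 → A₁ = 237.873 sabins.
Target A₂ = 0.161·1029.248/0.28 = 591.818 sabins (V = 1029.248 m³).
ΔA = A₂ − A₁ = 591.818 − 237.873 = 353.9 sabins.

353.9 sabins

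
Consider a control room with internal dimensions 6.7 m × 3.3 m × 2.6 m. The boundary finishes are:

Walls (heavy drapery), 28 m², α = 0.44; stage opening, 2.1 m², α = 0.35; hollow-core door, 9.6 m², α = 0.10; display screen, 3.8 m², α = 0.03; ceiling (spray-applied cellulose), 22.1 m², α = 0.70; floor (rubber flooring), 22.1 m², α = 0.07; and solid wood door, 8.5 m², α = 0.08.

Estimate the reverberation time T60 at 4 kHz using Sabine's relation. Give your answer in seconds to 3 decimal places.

0.291 seconds

Summing Sᵢαᵢ: 12.320 + 0.735 + 0.960 + 0.114 + 15.470 + 1.547 + 0.680 → A = 31.826 sabins.
Volume V = 6.7 × 3.3 × 2.6 = 57.486 m³.
RT60 = 0.161 · V / A = 0.161 × 57.486 / 31.826 = 0.291 s.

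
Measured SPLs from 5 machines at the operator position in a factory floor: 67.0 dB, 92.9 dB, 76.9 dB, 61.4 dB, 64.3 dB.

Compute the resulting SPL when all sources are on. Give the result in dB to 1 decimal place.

93.0 dB

Sum in the linear (power) domain: Σ 10^(Lᵢ/10) = 10^(67.0/10) + 10^(92.9/10) + 10^(76.9/10) + 10^(61.4/10) + 10^(64.3/10) = 2.008e+09.
Back to dB: 10·log₁₀ Σ = 93.0 dB.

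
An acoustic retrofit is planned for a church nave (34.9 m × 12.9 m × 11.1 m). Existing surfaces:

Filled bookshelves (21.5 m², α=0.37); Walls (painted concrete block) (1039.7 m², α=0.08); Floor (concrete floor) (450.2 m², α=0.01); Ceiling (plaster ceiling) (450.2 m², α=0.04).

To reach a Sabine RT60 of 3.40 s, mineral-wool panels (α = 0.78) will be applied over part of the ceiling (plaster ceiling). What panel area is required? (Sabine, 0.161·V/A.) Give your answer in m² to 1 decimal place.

166.2

Total absorption A₁ = 21.5*0.37 + 1039.7*0.08 + 450.2*0.01 + 450.2*0.04
  = 7.955 + 83.176 + 4.502 + 18.008 = 113.641 m² sabins.
V = 4997.331 m³. Target absorption A₂ = 0.161 × 4997.331 / 3.40 = 236.638 sabins.
ΔA needed = 236.638 − 113.641 = 122.997 sabins.
Each m² of panel replacing the ceiling (plaster ceiling) adds (0.78 − 0.04) = 0.74 sabins.
Area = ΔA/Δα = 122.997/0.74 = 166.2 m².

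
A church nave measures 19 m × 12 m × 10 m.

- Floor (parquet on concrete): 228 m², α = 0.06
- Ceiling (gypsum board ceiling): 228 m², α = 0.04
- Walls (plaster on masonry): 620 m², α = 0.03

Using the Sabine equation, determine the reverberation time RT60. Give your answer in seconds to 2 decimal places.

8.87 s

A = Σ Sᵢαᵢ = 228·0.06 + 228·0.04 + 620·0.03 = 41.400 sabins.
Volume V = 19 × 12 × 10 = 2280 m³.
T = 0.161 V/A = 0.161·2280/41.400 = 8.87 s.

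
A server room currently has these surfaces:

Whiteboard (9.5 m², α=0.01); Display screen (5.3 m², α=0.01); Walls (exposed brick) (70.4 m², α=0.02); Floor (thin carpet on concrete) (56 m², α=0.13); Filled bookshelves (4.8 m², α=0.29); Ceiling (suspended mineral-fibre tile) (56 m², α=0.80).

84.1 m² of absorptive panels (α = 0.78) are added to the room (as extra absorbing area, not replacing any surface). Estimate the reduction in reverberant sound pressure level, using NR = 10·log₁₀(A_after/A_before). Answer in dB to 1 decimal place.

3.4 dB

A_before = Σ Sᵢαᵢ = 9.5·0.01 + 5.3·0.01 + 70.4·0.02 + 56·0.13 + 4.8·0.29 + 56·0.80 = 55.028 sabins.
Added absorption = 84.1 × 0.78 = 65.598 sabins.
A_after = 55.028 + 65.598 = 120.626 sabins.
Reduction = 10 log₁₀(A_after/A_before) = 10 log₁₀(2.1921) = 3.4 dB.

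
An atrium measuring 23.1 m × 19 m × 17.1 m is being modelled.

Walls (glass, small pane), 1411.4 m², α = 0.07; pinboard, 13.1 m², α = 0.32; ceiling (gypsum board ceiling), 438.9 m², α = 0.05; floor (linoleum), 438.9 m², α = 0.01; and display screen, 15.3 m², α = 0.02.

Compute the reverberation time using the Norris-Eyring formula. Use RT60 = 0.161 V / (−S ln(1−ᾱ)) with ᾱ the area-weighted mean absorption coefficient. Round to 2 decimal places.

9.06 s

Total surface area S = 1411.4 + 13.1 + 438.9 + 438.9 + 15.3 = 2317.6 m².
Absorption A = 1411.4×0.07 + 13.1×0.32 + 438.9×0.05 + 438.9×0.01 + 15.3×0.02 = 129.630 sabins.
Mean coefficient ᾱ = A/S = 0.0559.
Eyring denominator: −S ln(1−ᾱ) = 133.316.
V = 23.1 × 19 × 17.1 = 7505.19 m³.
RT60 = 0.161 × 7505.19 / 133.316 = 9.06 s.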